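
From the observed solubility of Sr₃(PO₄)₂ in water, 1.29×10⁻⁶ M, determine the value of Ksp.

Sr₃(PO₄)₂(s) ⇌ 3 Sr²⁺(aq) + 2 PO₄³⁻(aq)
If s mol/L of Sr₃(PO₄)₂ dissolves, [Sr²⁺] = 3s and [PO₄³⁻] = 2s.
Ksp = [Sr²⁺]^3[PO₄³⁻]^2 = (3s)^3 · (2s)^2 = 108s^5
Ksp = 108 × (1.29×10⁻⁶)^5 = 3.86×10⁻²⁸

Ksp = 3.86×10⁻²⁸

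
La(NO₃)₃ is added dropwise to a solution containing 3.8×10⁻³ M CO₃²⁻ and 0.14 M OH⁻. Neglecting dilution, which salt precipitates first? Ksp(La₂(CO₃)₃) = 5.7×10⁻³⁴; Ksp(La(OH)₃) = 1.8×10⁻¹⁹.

La(OH)₃

Precipitation of each salt begins when its ion product equals Ksp.
For La₂(CO₃)₃: [La³⁺] = (Ksp/[CO₃²⁻]^3)^(1/2) = 1.0×10⁻¹³ M
For La(OH)₃: [La³⁺] = (Ksp/[OH⁻]^3) = 6.6×10⁻¹⁷ M
La(OH)₃ requires the lower [La³⁺], so it precipitates first.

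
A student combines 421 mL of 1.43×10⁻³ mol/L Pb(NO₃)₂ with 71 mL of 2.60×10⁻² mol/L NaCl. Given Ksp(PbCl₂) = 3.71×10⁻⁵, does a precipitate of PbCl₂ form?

Total volume after mixing = 421 + 71 = 492 mL.
[Pb²⁺] = (1.43×10⁻³)(421)/492 = 1.22×10⁻³ mol/L
[Cl⁻] = (2.60×10⁻²)(71)/492 = 3.75×10⁻³ mol/L
Q = [Pb²⁺][Cl⁻]^2 = 1.72×10⁻⁸
Q < Ksp (1.72×10⁻⁸ vs 3.71×10⁻⁵); the solution remains unsaturated and no precipitate forms.

No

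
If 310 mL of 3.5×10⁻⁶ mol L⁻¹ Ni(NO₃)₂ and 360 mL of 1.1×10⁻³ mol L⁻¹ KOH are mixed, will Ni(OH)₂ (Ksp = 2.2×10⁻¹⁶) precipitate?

After mixing, V = 310 mL + 360 mL = 670 mL.
[Ni²⁺] = (3.5×10⁻⁶)(310)/670 = 1.6×10⁻⁶ mol L⁻¹
[OH⁻] = (1.1×10⁻³)(360)/670 = 5.9×10⁻⁴ mol L⁻¹
Q = [Ni²⁺][OH⁻]^2 = 5.7×10⁻¹³
Q = 5.7×10⁻¹³ > Ksp = 2.2×10⁻¹⁶, so the solution is supersaturated and Ni(OH)₂ precipitates.

Yes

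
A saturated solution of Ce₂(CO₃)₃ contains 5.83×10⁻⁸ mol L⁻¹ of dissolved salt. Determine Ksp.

Ce₂(CO₃)₃(s) ⇌ 2 Ce³⁺(aq) + 3 CO₃²⁻(aq)
With molar solubility s: [Ce³⁺] = 2s, [CO₃²⁻] = 3s.
Ksp = [Ce³⁺]^2[CO₃²⁻]^3 = (2s)^2 · (3s)^3 = 108s^5
Ksp = 108 × (5.83×10⁻⁸)^5 = 7.27×10⁻³⁵

Ksp = 7.27×10⁻³⁵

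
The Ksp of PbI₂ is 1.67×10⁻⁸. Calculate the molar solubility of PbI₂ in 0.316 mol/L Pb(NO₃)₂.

1.15×10⁻⁴ M

PbI₂(s) ⇌ Pb²⁺(aq) + 2 I⁻(aq)
Pb²⁺ is already present at 0.316 mol/L. If s mol/L of PbI₂ dissolves, [I⁻] = 2s while [Pb²⁺] ≈ 0.316 mol/L.
Ksp = [Pb²⁺][I⁻]^2 = (0.316)(2s)^2
(2s)^2 = 1.67×10⁻⁸ / (0.316) = 5.28×10⁻⁸
s = 1.15×10⁻⁴ mol/L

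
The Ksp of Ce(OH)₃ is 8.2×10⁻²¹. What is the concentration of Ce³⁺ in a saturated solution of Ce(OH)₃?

Ce(OH)₃(s) ⇌ Ce³⁺(aq) + 3 OH⁻(aq)
If s mol/L of Ce(OH)₃ dissolves, [Ce³⁺] = s and [OH⁻] = 3s.
Ksp = [Ce³⁺][OH⁻]^3 = s · (3s)^3 = 27s^4 = 8.2×10⁻²¹
s = 4.2×10⁻⁶ mol L⁻¹
[Ce³⁺] = s = 4.2×10⁻⁶ mol L⁻¹

4.2×10⁻⁶ M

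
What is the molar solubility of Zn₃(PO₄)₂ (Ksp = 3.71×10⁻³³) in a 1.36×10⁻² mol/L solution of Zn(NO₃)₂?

1.92×10⁻¹⁴ M

Zn₃(PO₄)₂(s) ⇌ 3 Zn²⁺(aq) + 2 PO₄³⁻(aq)
With Zn²⁺ already at 1.36×10⁻² mol/L and s small, take [Zn²⁺] ≈ 1.36×10⁻² mol/L and [PO₄³⁻] = 2s.
Ksp = [Zn²⁺]^3[PO₄³⁻]^2 = (1.36×10⁻²)^3(2s)^2
(2s)^2 = 3.71×10⁻³³ / (1.36×10⁻²)^3 = 1.47×10⁻²⁷
s = 1.92×10⁻¹⁴ mol/L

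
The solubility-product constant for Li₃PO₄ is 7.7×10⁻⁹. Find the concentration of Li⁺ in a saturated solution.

1.2×10⁻² M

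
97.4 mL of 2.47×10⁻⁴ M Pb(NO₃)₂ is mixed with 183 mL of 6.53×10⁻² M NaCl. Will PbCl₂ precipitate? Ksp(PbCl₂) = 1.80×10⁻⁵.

No

The combined volume is 280.4 mL.
[Pb²⁺] = (2.47×10⁻⁴)(97.4)/280.4 = 8.58×10⁻⁵ M
[Cl⁻] = (6.53×10⁻²)(183)/280.4 = 4.26×10⁻² M
Q = [Pb²⁺][Cl⁻]^2 = 1.56×10⁻⁷
Q = 1.56×10⁻⁷ < Ksp = 1.80×10⁻⁵, so the solution is unsaturated and no precipitate forms.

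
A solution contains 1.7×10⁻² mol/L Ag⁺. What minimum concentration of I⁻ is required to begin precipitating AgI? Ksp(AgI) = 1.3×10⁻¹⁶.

7.6×10⁻¹⁵ M

The threshold for precipitation is Q = Ksp.
AgI(s) ⇌ Ag⁺(aq) + I⁻(aq)
Ksp = [Ag⁺][I⁻] = [I⁻](1.7×10⁻²)
[I⁻] = 1.3×10⁻¹⁶ / (1.7×10⁻²) = 7.6×10⁻¹⁵
[I⁻] = 7.6×10⁻¹⁵ mol/L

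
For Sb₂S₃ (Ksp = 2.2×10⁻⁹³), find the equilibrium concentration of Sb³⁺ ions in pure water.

2.3×10⁻¹⁹ M

Sb₂S₃(s) ⇌ 2 Sb³⁺(aq) + 3 S²⁻(aq)
For each mole of Sb₂S₃ that dissolves per liter, [Sb³⁺] = 2s and [S²⁻] = 3s; let s denote this solubility.
Ksp = [Sb³⁺]^2[S²⁻]^3 = (2s)^2 · (3s)^3 = 108s^5 = 2.2×10⁻⁹³
s = 1.2×10⁻¹⁹ mol L⁻¹
[Sb³⁺] = 2s = 2.3×10⁻¹⁹ mol L⁻¹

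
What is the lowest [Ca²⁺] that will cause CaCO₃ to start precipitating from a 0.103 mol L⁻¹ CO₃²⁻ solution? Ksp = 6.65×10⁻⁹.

The threshold for precipitation is Q = Ksp.
CaCO₃(s) ⇌ Ca²⁺(aq) + CO₃²⁻(aq)
Ksp = [Ca²⁺][CO₃²⁻] = [Ca²⁺](0.103)
[Ca²⁺] = 6.65×10⁻⁹ / (0.103) = 6.46×10⁻⁸
[Ca²⁺] = 6.46×10⁻⁸ mol L⁻¹

6.46×10⁻⁸ M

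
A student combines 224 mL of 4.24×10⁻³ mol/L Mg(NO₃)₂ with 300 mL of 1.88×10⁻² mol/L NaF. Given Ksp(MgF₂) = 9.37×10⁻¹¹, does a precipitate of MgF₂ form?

Yes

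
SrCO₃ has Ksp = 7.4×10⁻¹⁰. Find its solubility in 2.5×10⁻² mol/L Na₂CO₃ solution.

SrCO₃(s) ⇌ Sr²⁺(aq) + CO₃²⁻(aq)
With CO₃²⁻ already at 2.5×10⁻² mol/L and s small, take [CO₃²⁻] ≈ 2.5×10⁻² mol/L and [Sr²⁺] = s.
Ksp = [Sr²⁺][CO₃²⁻] = s(2.5×10⁻²)
s = 7.4×10⁻¹⁰ / (2.5×10⁻²) = 3.0×10⁻⁸
s = 3.0×10⁻⁸ mol/L

3.0×10⁻⁸ M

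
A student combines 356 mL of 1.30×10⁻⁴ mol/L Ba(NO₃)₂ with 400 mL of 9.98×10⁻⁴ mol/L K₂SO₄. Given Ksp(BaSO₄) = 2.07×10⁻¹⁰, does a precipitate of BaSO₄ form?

The combined volume is 756 mL.
[Ba²⁺] = (1.30×10⁻⁴)(356)/756 = 6.12×10⁻⁵ mol/L
[SO₄²⁻] = (9.98×10⁻⁴)(400)/756 = 5.28×10⁻⁴ mol/L
Q = [Ba²⁺][SO₄²⁻] = 3.23×10⁻⁸
Because Q > Ksp (3.23×10⁻⁸ vs 2.07×10⁻¹⁰), a precipitate of BaSO₄ forms.

Yes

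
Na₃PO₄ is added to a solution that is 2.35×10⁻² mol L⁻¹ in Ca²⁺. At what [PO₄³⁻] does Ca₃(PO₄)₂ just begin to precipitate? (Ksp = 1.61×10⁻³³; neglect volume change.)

The threshold for precipitation is Q = Ksp.
Ca₃(PO₄)₂(s) ⇌ 3 Ca²⁺(aq) + 2 PO₄³⁻(aq)
Ksp = [Ca²⁺]^3[PO₄³⁻]^2 = [PO₄³⁻]^2(2.35×10⁻²)^3
[PO₄³⁻]^2 = 1.61×10⁻³³ / (2.35×10⁻²)^3 = 1.24×10⁻²⁸
[PO₄³⁻] = 1.11×10⁻¹⁴ mol L⁻¹

1.11×10⁻¹⁴ M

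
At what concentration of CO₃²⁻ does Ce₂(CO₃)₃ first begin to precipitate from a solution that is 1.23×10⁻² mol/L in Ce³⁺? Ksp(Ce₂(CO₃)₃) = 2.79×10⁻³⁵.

The threshold for precipitation is Q = Ksp.
Ce₂(CO₃)₃(s) ⇌ 2 Ce³⁺(aq) + 3 CO₃²⁻(aq)
Ksp = [Ce³⁺]^2[CO₃²⁻]^3 = [CO₃²⁻]^3(1.23×10⁻²)^2
[CO₃²⁻]^3 = 2.79×10⁻³⁵ / (1.23×10⁻²)^2 = 1.84×10⁻³¹
[CO₃²⁻] = 5.69×10⁻¹¹ mol/L

5.69×10⁻¹¹ M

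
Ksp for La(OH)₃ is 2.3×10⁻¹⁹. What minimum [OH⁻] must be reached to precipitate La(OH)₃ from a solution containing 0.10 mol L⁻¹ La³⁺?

1.3×10⁻⁶ M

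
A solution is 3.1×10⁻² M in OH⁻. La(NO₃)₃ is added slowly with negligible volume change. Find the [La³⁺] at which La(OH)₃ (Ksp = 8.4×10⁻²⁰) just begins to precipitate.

The threshold for precipitation is Q = Ksp.
La(OH)₃(s) ⇌ La³⁺(aq) + 3 OH⁻(aq)
Ksp = [La³⁺][OH⁻]^3 = [La³⁺](3.1×10⁻²)^3
[La³⁺] = 8.4×10⁻²⁰ / (3.1×10⁻²)^3 = 2.8×10⁻¹⁵
[La³⁺] = 2.8×10⁻¹⁵ M

2.8×10⁻¹⁵ M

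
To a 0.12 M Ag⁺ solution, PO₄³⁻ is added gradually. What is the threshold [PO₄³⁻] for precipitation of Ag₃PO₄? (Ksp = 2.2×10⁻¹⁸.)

Precipitation of each salt begins when its ion product equals Ksp.
Ag₃PO₄(s) ⇌ 3 Ag⁺(aq) + PO₄³⁻(aq)
Ksp = [Ag⁺]^3[PO₄³⁻] = [PO₄³⁻](0.12)^3
[PO₄³⁻] = 2.2×10⁻¹⁸ / (0.12)^3 = 1.3×10⁻¹⁵
[PO₄³⁻] = 1.3×10⁻¹⁵ M

1.3×10⁻¹⁵ M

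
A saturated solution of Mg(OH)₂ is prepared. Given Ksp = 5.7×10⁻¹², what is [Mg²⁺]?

Mg(OH)₂(s) ⇌ Mg²⁺(aq) + 2 OH⁻(aq)
With molar solubility s: [Mg²⁺] = s, [OH⁻] = 2s.
Ksp = [Mg²⁺][OH⁻]^2 = s · (2s)^2 = 4s^3 = 5.7×10⁻¹²
s = 1.1×10⁻⁴ mol/L
[Mg²⁺] = s = 1.1×10⁻⁴ mol/L

1.1×10⁻⁴ M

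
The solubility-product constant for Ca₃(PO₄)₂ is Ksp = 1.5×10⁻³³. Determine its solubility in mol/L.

1.1×10⁻⁷ M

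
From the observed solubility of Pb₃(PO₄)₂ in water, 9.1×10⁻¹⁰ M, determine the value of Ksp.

Ksp = 6.7×10⁻⁴⁴

Pb₃(PO₄)₂(s) ⇌ 3 Pb²⁺(aq) + 2 PO₄³⁻(aq)
Let s be the molar solubility. Then [Pb²⁺] = 3s and [PO₄³⁻] = 2s.
Ksp = [Pb²⁺]^3[PO₄³⁻]^2 = (3s)^3 · (2s)^2 = 108s^5
Ksp = 108 × (9.1×10⁻¹⁰)^5 = 6.7×10⁻⁴⁴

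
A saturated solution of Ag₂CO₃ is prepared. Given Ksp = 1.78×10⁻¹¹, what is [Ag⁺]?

Ag₂CO₃(s) ⇌ 2 Ag⁺(aq) + CO₃²⁻(aq)
For each mole of Ag₂CO₃ that dissolves per liter, [Ag⁺] = 2s and [CO₃²⁻] = s; let s denote this solubility.
Ksp = [Ag⁺]^2[CO₃²⁻] = (2s)^2 · s = 4s^3 = 1.78×10⁻¹¹
s = 1.64×10⁻⁴ mol L⁻¹
[Ag⁺] = 2s = 3.29×10⁻⁴ mol L⁻¹

3.29×10⁻⁴ M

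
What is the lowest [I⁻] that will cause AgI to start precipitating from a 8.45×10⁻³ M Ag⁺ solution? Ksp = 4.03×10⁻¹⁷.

4.77×10⁻¹⁵ M

Each salt precipitates once Q = Ksp for that salt.
AgI(s) ⇌ Ag⁺(aq) + I⁻(aq)
Ksp = [Ag⁺][I⁻] = [I⁻](8.45×10⁻³)
[I⁻] = 4.03×10⁻¹⁷ / (8.45×10⁻³) = 4.77×10⁻¹⁵
[I⁻] = 4.77×10⁻¹⁵ M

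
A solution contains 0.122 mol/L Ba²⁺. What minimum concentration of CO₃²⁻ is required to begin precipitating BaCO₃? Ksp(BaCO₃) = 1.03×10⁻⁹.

8.44×10⁻⁹ M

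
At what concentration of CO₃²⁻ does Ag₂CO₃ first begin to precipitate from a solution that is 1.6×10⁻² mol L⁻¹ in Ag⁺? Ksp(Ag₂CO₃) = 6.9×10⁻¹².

Precipitation begins when Q = Ksp.
Ag₂CO₃(s) ⇌ 2 Ag⁺(aq) + CO₃²⁻(aq)
Ksp = [Ag⁺]^2[CO₃²⁻] = [CO₃²⁻](1.6×10⁻²)^2
[CO₃²⁻] = 6.9×10⁻¹² / (1.6×10⁻²)^2 = 2.7×10⁻⁸
[CO₃²⁻] = 2.7×10⁻⁸ mol L⁻¹

2.7×10⁻⁸ M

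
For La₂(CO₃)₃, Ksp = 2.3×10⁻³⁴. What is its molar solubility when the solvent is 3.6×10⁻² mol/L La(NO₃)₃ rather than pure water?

1.9×10⁻¹¹ M

La₂(CO₃)₃(s) ⇌ 2 La³⁺(aq) + 3 CO₃²⁻(aq)
Let s be the solubility of La₂(CO₃)₃ here. The common ion gives [La³⁺] ≈ 3.6×10⁻² mol/L, and [CO₃²⁻] = 3s.
Ksp = [La³⁺]^2[CO₃²⁻]^3 = (3.6×10⁻²)^2(3s)^3
(3s)^3 = 2.3×10⁻³⁴ / (3.6×10⁻²)^2 = 1.8×10⁻³¹
s = 1.9×10⁻¹¹ mol/L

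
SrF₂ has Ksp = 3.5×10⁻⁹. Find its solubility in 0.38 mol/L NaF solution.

SrF₂(s) ⇌ Sr²⁺(aq) + 2 F⁻(aq)
F⁻ is already present at 0.38 mol/L. If s mol/L of SrF₂ dissolves, [Sr²⁺] = s while [F⁻] ≈ 0.38 mol/L.
Ksp = [Sr²⁺][F⁻]^2 = s(0.38)^2
s = 3.5×10⁻⁹ / (0.38)^2 = 2.4×10⁻⁸
s = 2.4×10⁻⁸ mol/L

2.4×10⁻⁸ M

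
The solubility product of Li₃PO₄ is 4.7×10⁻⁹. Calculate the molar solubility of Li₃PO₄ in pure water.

Li₃PO₄(s) ⇌ 3 Li⁺(aq) + PO₄³⁻(aq)
Call the molar solubility s, so that [Li⁺] = 3s and [PO₄³⁻] = s.
Ksp = [Li⁺]^3[PO₄³⁻] = (3s)^3 · s = 27s^4
27s^4 = 4.7×10⁻⁹  ⇒  s^4 = 1.7×10⁻¹⁰
s = 3.6×10⁻³ mol/L

3.6×10⁻³ M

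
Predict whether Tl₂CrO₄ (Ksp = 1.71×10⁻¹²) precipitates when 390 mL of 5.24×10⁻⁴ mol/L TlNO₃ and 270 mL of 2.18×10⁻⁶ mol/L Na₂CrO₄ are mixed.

No

Total volume after mixing = 390 + 270 = 660 mL.
[Tl⁺] = (5.24×10⁻⁴)(390)/660 = 3.10×10⁻⁴ mol/L
[CrO₄²⁻] = (2.18×10⁻⁶)(270)/660 = 8.92×10⁻⁷ mol/L
Q = [Tl⁺]^2[CrO₄²⁻] = 8.55×10⁻¹⁴
Q < Ksp (8.55×10⁻¹⁴ vs 1.71×10⁻¹²); the solution remains unsaturated and no precipitate forms.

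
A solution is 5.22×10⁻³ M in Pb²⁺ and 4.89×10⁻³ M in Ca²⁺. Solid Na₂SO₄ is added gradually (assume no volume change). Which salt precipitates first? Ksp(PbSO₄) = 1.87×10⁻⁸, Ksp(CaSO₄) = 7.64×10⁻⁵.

PbSO₄

A salt starts to precipitate once the ion product Q reaches its Ksp.
For PbSO₄: [SO₄²⁻] = (Ksp/[Pb²⁺]) = 3.58×10⁻⁶ M
For CaSO₄: [SO₄²⁻] = (Ksp/[Ca²⁺]) = 1.56×10⁻² M
Since PbSO₄ needs less SO₄²⁻ to reach saturation, it precipitates first.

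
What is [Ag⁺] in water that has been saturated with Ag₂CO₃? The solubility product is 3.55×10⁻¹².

Ag₂CO₃(s) ⇌ 2 Ag⁺(aq) + CO₃²⁻(aq)
With molar solubility s: [Ag⁺] = 2s, [CO₃²⁻] = s.
Ksp = [Ag⁺]^2[CO₃²⁻] = (2s)^2 · s = 4s^3 = 3.55×10⁻¹²
s = 9.61×10⁻⁵ mol/L
[Ag⁺] = 2s = 1.92×10⁻⁴ mol/L

1.92×10⁻⁴ M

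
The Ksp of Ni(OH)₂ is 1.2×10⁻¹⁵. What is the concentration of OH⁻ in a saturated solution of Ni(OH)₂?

1.3×10⁻⁵ M

Ni(OH)₂(s) ⇌ Ni²⁺(aq) + 2 OH⁻(aq)
With molar solubility s: [Ni²⁺] = s, [OH⁻] = 2s.
Ksp = [Ni²⁺][OH⁻]^2 = s · (2s)^2 = 4s^3 = 1.2×10⁻¹⁵
s = 6.7×10⁻⁶ mol L⁻¹
[OH⁻] = 2s = 1.3×10⁻⁵ mol L⁻¹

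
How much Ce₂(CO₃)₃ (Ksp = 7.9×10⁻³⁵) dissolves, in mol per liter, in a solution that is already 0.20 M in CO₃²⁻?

Ce₂(CO₃)₃(s) ⇌ 2 Ce³⁺(aq) + 3 CO₃²⁻(aq)
The solution already contains CO₃²⁻ at 0.20 M. Let s be the molar solubility of Ce₂(CO₃)₃.
[CO₃²⁻] ≈ 0.20 M (common ion dominates); [Ce³⁺] = 2s.
Ksp = [Ce³⁺]^2[CO₃²⁻]^3 = (2s)^2(0.20)^3
(2s)^2 = 7.9×10⁻³⁵ / (0.20)^3 = 9.9×10⁻³³
s = 5.0×10⁻¹⁷ M

5.0×10⁻¹⁷ M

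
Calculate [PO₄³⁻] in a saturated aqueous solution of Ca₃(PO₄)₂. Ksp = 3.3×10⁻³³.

Ca₃(PO₄)₂(s) ⇌ 3 Ca²⁺(aq) + 2 PO₄³⁻(aq)
With molar solubility s: [Ca²⁺] = 3s, [PO₄³⁻] = 2s.
Ksp = [Ca²⁺]^3[PO₄³⁻]^2 = (3s)^3 · (2s)^2 = 108s^5 = 3.3×10⁻³³
s = 1.3×10⁻⁷ mol L⁻¹
[PO₄³⁻] = 2s = 2.5×10⁻⁷ mol L⁻¹

2.5×10⁻⁷ M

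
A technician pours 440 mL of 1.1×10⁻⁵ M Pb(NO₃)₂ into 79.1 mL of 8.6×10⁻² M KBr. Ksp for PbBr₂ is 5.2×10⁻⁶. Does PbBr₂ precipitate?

No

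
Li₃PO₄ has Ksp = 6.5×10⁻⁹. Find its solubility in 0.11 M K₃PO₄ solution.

Li₃PO₄(s) ⇌ 3 Li⁺(aq) + PO₄³⁻(aq)
Let s be the solubility of Li₃PO₄ here. The common ion gives [PO₄³⁻] ≈ 0.11 M, and [Li⁺] = 3s.
Ksp = [Li⁺]^3[PO₄³⁻] = (3s)^3(0.11)
(3s)^3 = 6.5×10⁻⁹ / (0.11) = 5.9×10⁻⁸
s = 1.3×10⁻³ M

1.3×10⁻³ M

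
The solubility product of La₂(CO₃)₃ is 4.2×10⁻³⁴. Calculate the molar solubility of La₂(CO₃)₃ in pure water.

8.3×10⁻⁸ M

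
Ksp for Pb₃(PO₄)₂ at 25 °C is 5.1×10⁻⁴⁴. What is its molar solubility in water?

8.6×10⁻¹⁰ M

Pb₃(PO₄)₂(s) ⇌ 3 Pb²⁺(aq) + 2 PO₄³⁻(aq)
With molar solubility s: [Pb²⁺] = 3s, [PO₄³⁻] = 2s.
Ksp = [Pb²⁺]^3[PO₄³⁻]^2 = (3s)^3 · (2s)^2 = 108s^5
108s^5 = 5.1×10⁻⁴⁴  ⇒  s^5 = 4.7×10⁻⁴⁶
Taking the 5th root, s = 8.6×10⁻¹⁰ mol L⁻¹.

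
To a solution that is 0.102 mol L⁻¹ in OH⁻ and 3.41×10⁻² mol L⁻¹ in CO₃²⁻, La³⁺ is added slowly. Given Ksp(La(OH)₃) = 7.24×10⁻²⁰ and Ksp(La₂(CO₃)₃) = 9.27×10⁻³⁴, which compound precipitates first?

La(OH)₃

Precipitation of each salt begins when its ion product equals Ksp.
For La(OH)₃: [La³⁺] = (Ksp/[OH⁻]^3) = 6.82×10⁻¹⁷ mol L⁻¹
For La₂(CO₃)₃: [La³⁺] = (Ksp/[CO₃²⁻]^3)^(1/2) = 4.84×10⁻¹⁵ mol L⁻¹
La(OH)₃ requires the lower [La³⁺], so it precipitates first.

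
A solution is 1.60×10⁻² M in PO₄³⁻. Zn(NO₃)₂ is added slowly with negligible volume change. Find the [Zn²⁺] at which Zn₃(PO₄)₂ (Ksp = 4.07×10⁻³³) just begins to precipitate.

Precipitation begins when Q = Ksp.
Zn₃(PO₄)₂(s) ⇌ 3 Zn²⁺(aq) + 2 PO₄³⁻(aq)
Ksp = [Zn²⁺]^3[PO₄³⁻]^2 = [Zn²⁺]^3(1.60×10⁻²)^2
[Zn²⁺]^3 = 4.07×10⁻³³ / (1.60×10⁻²)^2 = 1.59×10⁻²⁹
[Zn²⁺] = 2.51×10⁻¹⁰ M

2.51×10⁻¹⁰ M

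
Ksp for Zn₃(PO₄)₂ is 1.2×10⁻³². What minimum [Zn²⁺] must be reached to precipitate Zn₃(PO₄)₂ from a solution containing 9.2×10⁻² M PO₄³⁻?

1.1×10⁻¹⁰ M

Precipitation begins when Q = Ksp.
Zn₃(PO₄)₂(s) ⇌ 3 Zn²⁺(aq) + 2 PO₄³⁻(aq)
Ksp = [Zn²⁺]^3[PO₄³⁻]^2 = [Zn²⁺]^3(9.2×10⁻²)^2
[Zn²⁺]^3 = 1.2×10⁻³² / (9.2×10⁻²)^2 = 1.4×10⁻³⁰
[Zn²⁺] = 1.1×10⁻¹⁰ M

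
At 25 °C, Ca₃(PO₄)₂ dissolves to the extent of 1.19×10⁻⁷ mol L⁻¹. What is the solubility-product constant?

Ksp = 2.58×10⁻³³

Ca₃(PO₄)₂(s) ⇌ 3 Ca²⁺(aq) + 2 PO₄³⁻(aq)
Let s be the molar solubility. Then [Ca²⁺] = 3s and [PO₄³⁻] = 2s.
Ksp = [Ca²⁺]^3[PO₄³⁻]^2 = (3s)^3 · (2s)^2 = 108s^5
Ksp = 108 × (1.19×10⁻⁷)^5 = 2.58×10⁻³³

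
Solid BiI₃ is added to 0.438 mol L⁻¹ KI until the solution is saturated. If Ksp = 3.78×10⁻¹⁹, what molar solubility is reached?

BiI₃(s) ⇌ Bi³⁺(aq) + 3 I⁻(aq)
Let s be the solubility of BiI₃ here. The common ion gives [I⁻] ≈ 0.438 mol L⁻¹, and [Bi³⁺] = s.
Ksp = [Bi³⁺][I⁻]^3 = s(0.438)^3
s = 3.78×10⁻¹⁹ / (0.438)^3 = 4.50×10⁻¹⁸
s = 4.50×10⁻¹⁸ mol L⁻¹

4.50×10⁻¹⁸ M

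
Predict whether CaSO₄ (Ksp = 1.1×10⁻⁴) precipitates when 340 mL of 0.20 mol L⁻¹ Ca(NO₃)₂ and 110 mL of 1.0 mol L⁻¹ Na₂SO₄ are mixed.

Total volume after mixing = 340 + 110 = 450 mL.
[Ca²⁺] = (0.20)(340)/450 = 0.15 mol L⁻¹
[SO₄²⁻] = (1.0)(110)/450 = 0.24 mol L⁻¹
Q = [Ca²⁺][SO₄²⁻] = 3.7×10⁻²
Since Q (3.7×10⁻²) exceeds Ksp (1.1×10⁻⁴), CaSO₄ will precipitate.

Yes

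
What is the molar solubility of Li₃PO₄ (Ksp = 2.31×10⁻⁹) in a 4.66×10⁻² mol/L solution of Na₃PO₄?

1.22×10⁻³ M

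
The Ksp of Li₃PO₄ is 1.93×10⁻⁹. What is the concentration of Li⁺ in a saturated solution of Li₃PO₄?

8.72×10⁻³ M

Li₃PO₄(s) ⇌ 3 Li⁺(aq) + PO₄³⁻(aq)
With molar solubility s: [Li⁺] = 3s, [PO₄³⁻] = s.
Ksp = [Li⁺]^3[PO₄³⁻] = (3s)^3 · s = 27s^4 = 1.93×10⁻⁹
s = 2.91×10⁻³ mol L⁻¹
[Li⁺] = 3s = 8.72×10⁻³ mol L⁻¹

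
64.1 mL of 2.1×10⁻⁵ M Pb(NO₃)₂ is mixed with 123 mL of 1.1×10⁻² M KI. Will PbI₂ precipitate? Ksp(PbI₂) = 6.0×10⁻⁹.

The combined volume is 187.1 mL.
[Pb²⁺] = (2.1×10⁻⁵)(64.1)/187.1 = 7.2×10⁻⁶ M
[I⁻] = (1.1×10⁻²)(123)/187.1 = 7.2×10⁻³ M
Q = [Pb²⁺][I⁻]^2 = 3.8×10⁻¹⁰
Q < Ksp (3.8×10⁻¹⁰ vs 6.0×10⁻⁹); the solution remains unsaturated and no precipitate forms.

No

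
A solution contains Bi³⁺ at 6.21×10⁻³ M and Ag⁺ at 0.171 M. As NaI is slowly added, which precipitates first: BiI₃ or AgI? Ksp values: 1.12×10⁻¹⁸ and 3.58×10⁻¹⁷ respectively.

AgI

The threshold for precipitation is Q = Ksp.
For BiI₃: [I⁻] = (Ksp/[Bi³⁺])^(1/3) = 5.65×10⁻⁶ M
For AgI: [I⁻] = (Ksp/[Ag⁺]) = 2.09×10⁻¹⁶ M
The smaller threshold [I⁻] is reached first, so AgI precipitates first.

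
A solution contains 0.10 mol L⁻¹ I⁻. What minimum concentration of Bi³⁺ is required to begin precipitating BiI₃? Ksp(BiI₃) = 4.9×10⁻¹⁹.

The threshold for precipitation is Q = Ksp.
BiI₃(s) ⇌ Bi³⁺(aq) + 3 I⁻(aq)
Ksp = [Bi³⁺][I⁻]^3 = [Bi³⁺](0.10)^3
[Bi³⁺] = 4.9×10⁻¹⁹ / (0.10)^3 = 4.9×10⁻¹⁶
[Bi³⁺] = 4.9×10⁻¹⁶ mol L⁻¹

4.9×10⁻¹⁶ M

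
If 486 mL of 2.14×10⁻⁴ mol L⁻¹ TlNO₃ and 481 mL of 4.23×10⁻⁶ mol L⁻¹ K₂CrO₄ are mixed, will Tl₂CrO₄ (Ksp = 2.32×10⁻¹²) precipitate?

The combined volume is 967 mL.
[Tl⁺] = (2.14×10⁻⁴)(486)/967 = 1.08×10⁻⁴ mol L⁻¹
[CrO₄²⁻] = (4.23×10⁻⁶)(481)/967 = 2.10×10⁻⁶ mol L⁻¹
Q = [Tl⁺]^2[CrO₄²⁻] = 2.43×10⁻¹⁴
Since Q (2.43×10⁻¹⁴) is less than Ksp (2.32×10⁻¹²), no Tl₂CrO₄ precipitates.

No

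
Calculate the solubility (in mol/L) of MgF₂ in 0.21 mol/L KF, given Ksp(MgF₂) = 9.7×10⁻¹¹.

MgF₂(s) ⇌ Mg²⁺(aq) + 2 F⁻(aq)
F⁻ is already present at 0.21 mol/L. If s mol/L of MgF₂ dissolves, [Mg²⁺] = s while [F⁻] ≈ 0.21 mol/L.
Ksp = [Mg²⁺][F⁻]^2 = s(0.21)^2
s = 9.7×10⁻¹¹ / (0.21)^2 = 2.2×10⁻⁹
s = 2.2×10⁻⁹ mol/L

2.2×10⁻⁹ M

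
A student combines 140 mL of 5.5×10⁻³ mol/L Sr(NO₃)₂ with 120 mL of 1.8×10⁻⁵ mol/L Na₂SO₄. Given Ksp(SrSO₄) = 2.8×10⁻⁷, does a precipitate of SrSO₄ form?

No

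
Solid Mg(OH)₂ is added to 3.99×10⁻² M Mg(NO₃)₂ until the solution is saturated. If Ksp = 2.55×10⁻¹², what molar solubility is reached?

4.00×10⁻⁶ M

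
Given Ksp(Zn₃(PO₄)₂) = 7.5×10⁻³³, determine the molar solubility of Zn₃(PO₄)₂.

1.5×10⁻⁷ M

Zn₃(PO₄)₂(s) ⇌ 3 Zn²⁺(aq) + 2 PO₄³⁻(aq)
With molar solubility s: [Zn²⁺] = 3s, [PO₄³⁻] = 2s.
Ksp = [Zn²⁺]^3[PO₄³⁻]^2 = (3s)^3 · (2s)^2 = 108s^5
108s^5 = 7.5×10⁻³³  ⇒  s^5 = 6.9×10⁻³⁵
s = (6.9×10⁻³⁵)^(1/5) = 1.5×10⁻⁷ mol L⁻¹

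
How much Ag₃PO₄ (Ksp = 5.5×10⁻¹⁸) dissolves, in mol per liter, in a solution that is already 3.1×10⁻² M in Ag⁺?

Ag₃PO₄(s) ⇌ 3 Ag⁺(aq) + PO₄³⁻(aq)
Ag⁺ is already present at 3.1×10⁻² M. If s mol/L of Ag₃PO₄ dissolves, [PO₄³⁻] = s while [Ag⁺] ≈ 3.1×10⁻² M.
Ksp = [Ag⁺]^3[PO₄³⁻] = (3.1×10⁻²)^3s
s = 5.5×10⁻¹⁸ / (3.1×10⁻²)^3 = 1.8×10⁻¹³
s = 1.8×10⁻¹³ M

1.8×10⁻¹³ M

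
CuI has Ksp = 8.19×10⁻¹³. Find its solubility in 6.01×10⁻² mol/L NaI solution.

1.36×10⁻¹¹ M

CuI(s) ⇌ Cu⁺(aq) + I⁻(aq)
Let s be the solubility of CuI here. The common ion gives [I⁻] ≈ 6.01×10⁻² mol/L, and [Cu⁺] = s.
Ksp = [Cu⁺][I⁻] = s(6.01×10⁻²)
s = 8.19×10⁻¹³ / (6.01×10⁻²) = 1.36×10⁻¹¹
s = 1.36×10⁻¹¹ mol/L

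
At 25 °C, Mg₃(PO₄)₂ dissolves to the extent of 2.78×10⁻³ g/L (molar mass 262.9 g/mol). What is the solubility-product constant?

s = (2.78×10⁻³ g L⁻¹)/(262.9 g mol⁻¹) = 1.0574×10⁻⁵ M
Mg₃(PO₄)₂(s) ⇌ 3 Mg²⁺(aq) + 2 PO₄³⁻(aq)
With molar solubility s: [Mg²⁺] = 3s, [PO₄³⁻] = 2s.
Ksp = [Mg²⁺]^3[PO₄³⁻]^2 = (3s)^3 · (2s)^2 = 108s^5
Ksp = 108 × (1.0574×10⁻⁵)^5 = 1.43×10⁻²³

Ksp = 1.43×10⁻²³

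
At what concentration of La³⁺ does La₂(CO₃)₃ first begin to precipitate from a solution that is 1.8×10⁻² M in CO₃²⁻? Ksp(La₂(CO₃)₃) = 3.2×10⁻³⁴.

7.4×10⁻¹⁵ M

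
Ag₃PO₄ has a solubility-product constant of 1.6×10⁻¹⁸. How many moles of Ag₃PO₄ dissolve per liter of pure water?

Ag₃PO₄(s) ⇌ 3 Ag⁺(aq) + PO₄³⁻(aq)
Call the molar solubility s, so that [Ag⁺] = 3s and [PO₄³⁻] = s.
Ksp = [Ag⁺]^3[PO₄³⁻] = (3s)^3 · s = 27s^4
27s^4 = 1.6×10⁻¹⁸  ⇒  s^4 = 5.9×10⁻²⁰
s = (5.9×10⁻²⁰)^(1/4) = 1.6×10⁻⁵ mol L⁻¹

1.6×10⁻⁵ M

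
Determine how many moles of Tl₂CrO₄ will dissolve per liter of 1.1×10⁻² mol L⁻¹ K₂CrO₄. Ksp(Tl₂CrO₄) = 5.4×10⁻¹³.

Tl₂CrO₄(s) ⇌ 2 Tl⁺(aq) + CrO₄²⁻(aq)
With CrO₄²⁻ already at 1.1×10⁻² mol L⁻¹ and s small, take [CrO₄²⁻] ≈ 1.1×10⁻² mol L⁻¹ and [Tl⁺] = 2s.
Ksp = [Tl⁺]^2[CrO₄²⁻] = (2s)^2(1.1×10⁻²)
(2s)^2 = 5.4×10⁻¹³ / (1.1×10⁻²) = 4.9×10⁻¹¹
s = 3.5×10⁻⁶ mol L⁻¹

3.5×10⁻⁶ M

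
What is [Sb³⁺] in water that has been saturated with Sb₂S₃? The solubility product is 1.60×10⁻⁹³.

2.16×10⁻¹⁹ M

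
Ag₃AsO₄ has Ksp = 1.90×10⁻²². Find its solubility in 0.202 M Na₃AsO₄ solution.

Ag₃AsO₄(s) ⇌ 3 Ag⁺(aq) + AsO₄³⁻(aq)
Let s be the solubility of Ag₃AsO₄ here. The common ion gives [AsO₄³⁻] ≈ 0.202 M, and [Ag⁺] = 3s.
Ksp = [Ag⁺]^3[AsO₄³⁻] = (3s)^3(0.202)
(3s)^3 = 1.90×10⁻²² / (0.202) = 9.41×10⁻²²
s = 3.27×10⁻⁸ M

3.27×10⁻⁸ M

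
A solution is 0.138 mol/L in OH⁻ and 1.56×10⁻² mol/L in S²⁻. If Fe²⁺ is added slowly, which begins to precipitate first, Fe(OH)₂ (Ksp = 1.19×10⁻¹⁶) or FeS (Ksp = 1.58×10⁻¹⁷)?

Precipitation begins when Q = Ksp.
For Fe(OH)₂: [Fe²⁺] = (Ksp/[OH⁻]^2) = 6.25×10⁻¹⁵ mol/L
For FeS: [Fe²⁺] = (Ksp/[S²⁻]) = 1.01×10⁻¹⁵ mol/L
Since FeS needs less Fe²⁺ to reach saturation, it precipitates first.

FeS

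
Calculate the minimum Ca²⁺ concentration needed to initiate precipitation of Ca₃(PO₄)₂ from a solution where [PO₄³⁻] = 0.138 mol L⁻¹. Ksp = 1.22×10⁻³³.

The threshold for precipitation is Q = Ksp.
Ca₃(PO₄)₂(s) ⇌ 3 Ca²⁺(aq) + 2 PO₄³⁻(aq)
Ksp = [Ca²⁺]^3[PO₄³⁻]^2 = [Ca²⁺]^3(0.138)^2
[Ca²⁺]^3 = 1.22×10⁻³³ / (0.138)^2 = 6.41×10⁻³²
[Ca²⁺] = 4.00×10⁻¹¹ mol L⁻¹

4.00×10⁻¹¹ M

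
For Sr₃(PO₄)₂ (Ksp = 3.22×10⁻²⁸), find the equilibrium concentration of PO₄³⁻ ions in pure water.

2.49×10⁻⁶ M

Sr₃(PO₄)₂(s) ⇌ 3 Sr²⁺(aq) + 2 PO₄³⁻(aq)
With molar solubility s: [Sr²⁺] = 3s, [PO₄³⁻] = 2s.
Ksp = [Sr²⁺]^3[PO₄³⁻]^2 = (3s)^3 · (2s)^2 = 108s^5 = 3.22×10⁻²⁸
s = 1.24×10⁻⁶ M
[PO₄³⁻] = 2s = 2.49×10⁻⁶ M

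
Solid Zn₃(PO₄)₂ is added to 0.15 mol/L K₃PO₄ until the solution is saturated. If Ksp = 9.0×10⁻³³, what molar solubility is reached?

Zn₃(PO₄)₂(s) ⇌ 3 Zn²⁺(aq) + 2 PO₄³⁻(aq)
The solution already contains PO₄³⁻ at 0.15 mol/L. Let s be the molar solubility of Zn₃(PO₄)₂.
[PO₄³⁻] ≈ 0.15 mol/L (common ion dominates); [Zn²⁺] = 3s.
Ksp = [Zn²⁺]^3[PO₄³⁻]^2 = (3s)^3(0.15)^2
(3s)^3 = 9.0×10⁻³³ / (0.15)^2 = 4.0×10⁻³¹
s = 2.5×10⁻¹¹ mol/L

2.5×10⁻¹¹ M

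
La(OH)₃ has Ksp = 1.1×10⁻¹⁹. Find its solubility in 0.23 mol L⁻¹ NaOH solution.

9.0×10⁻¹⁸ M

La(OH)₃(s) ⇌ La³⁺(aq) + 3 OH⁻(aq)
The solution already contains OH⁻ at 0.23 mol L⁻¹. Let s be the molar solubility of La(OH)₃.
[OH⁻] ≈ 0.23 mol L⁻¹ (common ion dominates); [La³⁺] = s.
Ksp = [La³⁺][OH⁻]^3 = s(0.23)^3
s = 1.1×10⁻¹⁹ / (0.23)^3 = 9.0×10⁻¹⁸
s = 9.0×10⁻¹⁸ mol L⁻¹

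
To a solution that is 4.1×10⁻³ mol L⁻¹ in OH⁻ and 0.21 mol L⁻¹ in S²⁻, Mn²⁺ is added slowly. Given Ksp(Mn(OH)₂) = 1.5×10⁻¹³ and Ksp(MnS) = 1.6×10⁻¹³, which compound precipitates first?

MnS

Each salt precipitates once Q = Ksp for that salt.
For Mn(OH)₂: [Mn²⁺] = (Ksp/[OH⁻]^2) = 8.9×10⁻⁹ mol L⁻¹
For MnS: [Mn²⁺] = (Ksp/[S²⁻]) = 7.6×10⁻¹³ mol L⁻¹
The smaller threshold [Mn²⁺] is reached first, so MnS precipitates first.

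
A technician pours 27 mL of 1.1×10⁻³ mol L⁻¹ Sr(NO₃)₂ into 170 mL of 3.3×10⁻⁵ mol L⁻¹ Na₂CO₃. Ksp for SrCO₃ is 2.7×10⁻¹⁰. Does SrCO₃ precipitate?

Yes

Total volume after mixing = 27 + 170 = 197 mL.
[Sr²⁺] = (1.1×10⁻³)(27)/197 = 1.5×10⁻⁴ mol L⁻¹
[CO₃²⁻] = (3.3×10⁻⁵)(170)/197 = 2.8×10⁻⁵ mol L⁻¹
Q = [Sr²⁺][CO₃²⁻] = 4.3×10⁻⁹
Q = 4.3×10⁻⁹ > Ksp = 2.7×10⁻¹⁰, so the solution is supersaturated and SrCO₃ precipitates.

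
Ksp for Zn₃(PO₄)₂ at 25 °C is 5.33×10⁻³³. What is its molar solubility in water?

Zn₃(PO₄)₂(s) ⇌ 3 Zn²⁺(aq) + 2 PO₄³⁻(aq)
For each mole of Zn₃(PO₄)₂ that dissolves per liter, [Zn²⁺] = 3s and [PO₄³⁻] = 2s; let s denote this solubility.
Ksp = [Zn²⁺]^3[PO₄³⁻]^2 = (3s)^3 · (2s)^2 = 108s^5
108s^5 = 5.33×10⁻³³  ⇒  s^5 = 4.94×10⁻³⁵
s = (4.94×10⁻³⁵)^(1/5) = 1.38×10⁻⁷ M

1.38×10⁻⁷ M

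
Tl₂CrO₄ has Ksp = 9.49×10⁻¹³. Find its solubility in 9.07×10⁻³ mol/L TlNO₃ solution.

1.15×10⁻⁸ M

Tl₂CrO₄(s) ⇌ 2 Tl⁺(aq) + CrO₄²⁻(aq)
The solution already contains Tl⁺ at 9.07×10⁻³ mol/L. Let s be the molar solubility of Tl₂CrO₄.
[Tl⁺] ≈ 9.07×10⁻³ mol/L (common ion dominates); [CrO₄²⁻] = s.
Ksp = [Tl⁺]^2[CrO₄²⁻] = (9.07×10⁻³)^2s
s = 9.49×10⁻¹³ / (9.07×10⁻³)^2 = 1.15×10⁻⁸
s = 1.15×10⁻⁸ mol/L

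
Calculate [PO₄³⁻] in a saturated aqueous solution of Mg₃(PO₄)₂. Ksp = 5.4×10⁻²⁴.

Mg₃(PO₄)₂(s) ⇌ 3 Mg²⁺(aq) + 2 PO₄³⁻(aq)
Call the molar solubility s, so that [Mg²⁺] = 3s and [PO₄³⁻] = 2s.
Ksp = [Mg²⁺]^3[PO₄³⁻]^2 = (3s)^3 · (2s)^2 = 108s^5 = 5.4×10⁻²⁴
s = 8.7×10⁻⁶ mol L⁻¹
[PO₄³⁻] = 2s = 1.7×10⁻⁵ mol L⁻¹

1.7×10⁻⁵ M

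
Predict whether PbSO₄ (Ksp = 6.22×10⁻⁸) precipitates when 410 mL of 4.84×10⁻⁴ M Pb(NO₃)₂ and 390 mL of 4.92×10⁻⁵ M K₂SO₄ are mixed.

The combined volume is 800 mL.
[Pb²⁺] = (4.84×10⁻⁴)(410)/800 = 2.48×10⁻⁴ M
[SO₄²⁻] = (4.92×10⁻⁵)(390)/800 = 2.40×10⁻⁵ M
Q = [Pb²⁺][SO₄²⁻] = 5.95×10⁻⁹
Q = 5.95×10⁻⁹ < Ksp = 6.22×10⁻⁸, so the solution is unsaturated and no precipitate forms.

No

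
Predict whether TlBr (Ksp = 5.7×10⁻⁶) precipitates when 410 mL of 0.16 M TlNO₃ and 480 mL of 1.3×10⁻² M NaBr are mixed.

The combined volume is 890 mL.
[Tl⁺] = (0.16)(410)/890 = 7.4×10⁻² M
[Br⁻] = (1.3×10⁻²)(480)/890 = 7.0×10⁻³ M
Q = [Tl⁺][Br⁻] = 5.2×10⁻⁴
Q = 5.2×10⁻⁴ > Ksp = 5.7×10⁻⁶, so the solution is supersaturated and TlBr precipitates.

Yes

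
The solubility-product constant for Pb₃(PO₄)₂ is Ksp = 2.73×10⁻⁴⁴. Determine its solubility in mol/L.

7.60×10⁻¹⁰ M

Pb₃(PO₄)₂(s) ⇌ 3 Pb²⁺(aq) + 2 PO₄³⁻(aq)
If s mol/L of Pb₃(PO₄)₂ dissolves, [Pb²⁺] = 3s and [PO₄³⁻] = 2s.
Ksp = [Pb²⁺]^3[PO₄³⁻]^2 = (3s)^3 · (2s)^2 = 108s^5
108s^5 = 2.73×10⁻⁴⁴  ⇒  s^5 = 2.53×10⁻⁴⁶
Taking the 5th root, s = 7.60×10⁻¹⁰ M.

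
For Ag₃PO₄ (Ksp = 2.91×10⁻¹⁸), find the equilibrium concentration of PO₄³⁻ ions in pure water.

Ag₃PO₄(s) ⇌ 3 Ag⁺(aq) + PO₄³⁻(aq)
With molar solubility s: [Ag⁺] = 3s, [PO₄³⁻] = s.
Ksp = [Ag⁺]^3[PO₄³⁻] = (3s)^3 · s = 27s^4 = 2.91×10⁻¹⁸
s = 1.81×10⁻⁵ mol L⁻¹
[PO₄³⁻] = s = 1.81×10⁻⁵ mol L⁻¹

1.81×10⁻⁵ M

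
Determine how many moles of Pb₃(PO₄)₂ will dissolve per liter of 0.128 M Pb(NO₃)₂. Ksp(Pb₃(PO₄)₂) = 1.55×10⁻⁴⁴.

1.36×10⁻²¹ M

Pb₃(PO₄)₂(s) ⇌ 3 Pb²⁺(aq) + 2 PO₄³⁻(aq)
Let s be the solubility of Pb₃(PO₄)₂ here. The common ion gives [Pb²⁺] ≈ 0.128 M, and [PO₄³⁻] = 2s.
Ksp = [Pb²⁺]^3[PO₄³⁻]^2 = (0.128)^3(2s)^2
(2s)^2 = 1.55×10⁻⁴⁴ / (0.128)^3 = 7.39×10⁻⁴²
s = 1.36×10⁻²¹ M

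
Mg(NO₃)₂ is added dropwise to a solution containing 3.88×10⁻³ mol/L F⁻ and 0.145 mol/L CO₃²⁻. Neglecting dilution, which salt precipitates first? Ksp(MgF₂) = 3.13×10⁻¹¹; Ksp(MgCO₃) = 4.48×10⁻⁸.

MgCO₃

Precipitation begins when Q = Ksp.
For MgF₂: [Mg²⁺] = (Ksp/[F⁻]^2) = 2.08×10⁻⁶ mol/L
For MgCO₃: [Mg²⁺] = (Ksp/[CO₃²⁻]) = 3.09×10⁻⁷ mol/L
Since MgCO₃ needs less Mg²⁺ to reach saturation, it precipitates first.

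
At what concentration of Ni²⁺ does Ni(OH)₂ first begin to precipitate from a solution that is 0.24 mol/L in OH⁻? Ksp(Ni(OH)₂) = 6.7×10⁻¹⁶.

1.2×10⁻¹⁴ M

The threshold for precipitation is Q = Ksp.
Ni(OH)₂(s) ⇌ Ni²⁺(aq) + 2 OH⁻(aq)
Ksp = [Ni²⁺][OH⁻]^2 = [Ni²⁺](0.24)^2
[Ni²⁺] = 6.7×10⁻¹⁶ / (0.24)^2 = 1.2×10⁻¹⁴
[Ni²⁺] = 1.2×10⁻¹⁴ mol/L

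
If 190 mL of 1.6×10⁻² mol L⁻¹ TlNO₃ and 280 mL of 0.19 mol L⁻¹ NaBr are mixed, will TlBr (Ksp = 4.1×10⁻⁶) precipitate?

The combined volume is 470 mL.
[Tl⁺] = (1.6×10⁻²)(190)/470 = 6.5×10⁻³ mol L⁻¹
[Br⁻] = (0.19)(280)/470 = 0.11 mol L⁻¹
Q = [Tl⁺][Br⁻] = 7.3×10⁻⁴
Because Q > Ksp (7.3×10⁻⁴ vs 4.1×10⁻⁶), a precipitate of TlBr forms.

Yes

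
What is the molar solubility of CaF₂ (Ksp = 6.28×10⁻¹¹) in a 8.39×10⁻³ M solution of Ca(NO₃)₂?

CaF₂(s) ⇌ Ca²⁺(aq) + 2 F⁻(aq)
The solution already contains Ca²⁺ at 8.39×10⁻³ M. Let s be the molar solubility of CaF₂.
[Ca²⁺] ≈ 8.39×10⁻³ M (common ion dominates); [F⁻] = 2s.
Ksp = [Ca²⁺][F⁻]^2 = (8.39×10⁻³)(2s)^2
(2s)^2 = 6.28×10⁻¹¹ / (8.39×10⁻³) = 7.49×10⁻⁹
s = 4.33×10⁻⁵ M

4.33×10⁻⁵ M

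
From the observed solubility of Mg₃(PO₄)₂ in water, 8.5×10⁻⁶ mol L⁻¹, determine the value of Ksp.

Mg₃(PO₄)₂(s) ⇌ 3 Mg²⁺(aq) + 2 PO₄³⁻(aq)
For each mole of Mg₃(PO₄)₂ that dissolves per liter, [Mg²⁺] = 3s and [PO₄³⁻] = 2s; let s denote this solubility.
Ksp = [Mg²⁺]^3[PO₄³⁻]^2 = (3s)^3 · (2s)^2 = 108s^5
Ksp = 108 × (8.5×10⁻⁶)^5 = 4.8×10⁻²⁴

Ksp = 4.8×10⁻²⁴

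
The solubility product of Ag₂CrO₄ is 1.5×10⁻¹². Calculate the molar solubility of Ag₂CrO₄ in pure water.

Ag₂CrO₄(s) ⇌ 2 Ag⁺(aq) + CrO₄²⁻(aq)
For each mole of Ag₂CrO₄ that dissolves per liter, [Ag⁺] = 2s and [CrO₄²⁻] = s; let s denote this solubility.
Ksp = [Ag⁺]^2[CrO₄²⁻] = (2s)^2 · s = 4s^3
4s^3 = 1.5×10⁻¹²  ⇒  s^3 = 3.8×10⁻¹³
s = 7.2×10⁻⁵ mol L⁻¹

7.2×10⁻⁵ M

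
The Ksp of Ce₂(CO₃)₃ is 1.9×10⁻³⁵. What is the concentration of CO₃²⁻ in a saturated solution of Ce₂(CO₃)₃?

1.3×10⁻⁷ M

Ce₂(CO₃)₃(s) ⇌ 2 Ce³⁺(aq) + 3 CO₃²⁻(aq)
Let s be the molar solubility. Then [Ce³⁺] = 2s and [CO₃²⁻] = 3s.
Ksp = [Ce³⁺]^2[CO₃²⁻]^3 = (2s)^2 · (3s)^3 = 108s^5 = 1.9×10⁻³⁵
s = 4.5×10⁻⁸ mol/L
[CO₃²⁻] = 3s = 1.3×10⁻⁷ mol/L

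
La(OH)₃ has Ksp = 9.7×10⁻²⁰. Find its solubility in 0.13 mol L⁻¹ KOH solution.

4.4×10⁻¹⁷ M

La(OH)₃(s) ⇌ La³⁺(aq) + 3 OH⁻(aq)
With OH⁻ already at 0.13 mol L⁻¹ and s small, take [OH⁻] ≈ 0.13 mol L⁻¹ and [La³⁺] = s.
Ksp = [La³⁺][OH⁻]^3 = s(0.13)^3
s = 9.7×10⁻²⁰ / (0.13)^3 = 4.4×10⁻¹⁷
s = 4.4×10⁻¹⁷ mol L⁻¹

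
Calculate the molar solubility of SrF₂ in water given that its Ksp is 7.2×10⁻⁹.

1.2×10⁻³ M

SrF₂(s) ⇌ Sr²⁺(aq) + 2 F⁻(aq)
Call the molar solubility s, so that [Sr²⁺] = s and [F⁻] = 2s.
Ksp = [Sr²⁺][F⁻]^2 = s · (2s)^2 = 4s^3
4s^3 = 7.2×10⁻⁹  ⇒  s^3 = 1.8×10⁻⁹
Taking the 3rd root, s = 1.2×10⁻³ mol/L.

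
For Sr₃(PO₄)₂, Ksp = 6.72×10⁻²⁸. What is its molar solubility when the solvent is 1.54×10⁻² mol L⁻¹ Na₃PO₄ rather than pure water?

4.72×10⁻⁹ M

Sr₃(PO₄)₂(s) ⇌ 3 Sr²⁺(aq) + 2 PO₄³⁻(aq)
The solution already contains PO₄³⁻ at 1.54×10⁻² mol L⁻¹. Let s be the molar solubility of Sr₃(PO₄)₂.
[PO₄³⁻] ≈ 1.54×10⁻² mol L⁻¹ (common ion dominates); [Sr²⁺] = 3s.
Ksp = [Sr²⁺]^3[PO₄³⁻]^2 = (3s)^3(1.54×10⁻²)^2
(3s)^3 = 6.72×10⁻²⁸ / (1.54×10⁻²)^2 = 2.83×10⁻²⁴
s = 4.72×10⁻⁹ mol L⁻¹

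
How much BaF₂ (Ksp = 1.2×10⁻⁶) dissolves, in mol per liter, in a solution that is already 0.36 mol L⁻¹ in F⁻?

BaF₂(s) ⇌ Ba²⁺(aq) + 2 F⁻(aq)
The solution already contains F⁻ at 0.36 mol L⁻¹. Let s be the molar solubility of BaF₂.
[F⁻] ≈ 0.36 mol L⁻¹ (common ion dominates); [Ba²⁺] = s.
Ksp = [Ba²⁺][F⁻]^2 = s(0.36)^2
s = 1.2×10⁻⁶ / (0.36)^2 = 9.3×10⁻⁶
s = 9.3×10⁻⁶ mol L⁻¹

9.3×10⁻⁶ M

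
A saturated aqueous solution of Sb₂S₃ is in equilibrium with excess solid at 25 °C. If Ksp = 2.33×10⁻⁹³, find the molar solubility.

Sb₂S₃(s) ⇌ 2 Sb³⁺(aq) + 3 S²⁻(aq)
With molar solubility s: [Sb³⁺] = 2s, [S²⁻] = 3s.
Ksp = [Sb³⁺]^2[S²⁻]^3 = (2s)^2 · (3s)^3 = 108s^5
108s^5 = 2.33×10⁻⁹³  ⇒  s^5 = 2.16×10⁻⁹⁵
s = (2.16×10⁻⁹⁵)^(1/5) = 1.17×10⁻¹⁹ mol L⁻¹

1.17×10⁻¹⁹ M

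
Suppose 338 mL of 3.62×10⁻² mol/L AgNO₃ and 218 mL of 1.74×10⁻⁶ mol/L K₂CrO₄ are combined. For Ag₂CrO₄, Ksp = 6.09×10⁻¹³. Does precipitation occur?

Total volume after mixing = 338 + 218 = 556 mL.
[Ag⁺] = (3.62×10⁻²)(338)/556 = 2.20×10⁻² mol/L
[CrO₄²⁻] = (1.74×10⁻⁶)(218)/556 = 6.82×10⁻⁷ mol/L
Q = [Ag⁺]^2[CrO₄²⁻] = 3.30×10⁻¹⁰
Q = 3.30×10⁻¹⁰ > Ksp = 6.09×10⁻¹³, so the solution is supersaturated and Ag₂CrO₄ precipitates.

Yes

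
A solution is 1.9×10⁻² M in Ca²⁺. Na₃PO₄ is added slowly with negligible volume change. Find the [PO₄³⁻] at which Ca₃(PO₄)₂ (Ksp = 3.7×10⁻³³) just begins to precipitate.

The threshold for precipitation is Q = Ksp.
Ca₃(PO₄)₂(s) ⇌ 3 Ca²⁺(aq) + 2 PO₄³⁻(aq)
Ksp = [Ca²⁺]^3[PO₄³⁻]^2 = [PO₄³⁻]^2(1.9×10⁻²)^3
[PO₄³⁻]^2 = 3.7×10⁻³³ / (1.9×10⁻²)^3 = 5.4×10⁻²⁸
[PO₄³⁻] = 2.3×10⁻¹⁴ M

2.3×10⁻¹⁴ M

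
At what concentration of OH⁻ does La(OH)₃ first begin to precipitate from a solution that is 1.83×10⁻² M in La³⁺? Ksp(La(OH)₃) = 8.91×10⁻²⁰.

A salt starts to precipitate once the ion product Q reaches its Ksp.
La(OH)₃(s) ⇌ La³⁺(aq) + 3 OH⁻(aq)
Ksp = [La³⁺][OH⁻]^3 = [OH⁻]^3(1.83×10⁻²)
[OH⁻]^3 = 8.91×10⁻²⁰ / (1.83×10⁻²) = 4.87×10⁻¹⁸
[OH⁻] = 1.69×10⁻⁶ M

1.69×10⁻⁶ M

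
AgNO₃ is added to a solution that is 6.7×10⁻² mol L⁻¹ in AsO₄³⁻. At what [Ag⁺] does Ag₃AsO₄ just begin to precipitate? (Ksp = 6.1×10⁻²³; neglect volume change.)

Precipitation of each salt begins when its ion product equals Ksp.
Ag₃AsO₄(s) ⇌ 3 Ag⁺(aq) + AsO₄³⁻(aq)
Ksp = [Ag⁺]^3[AsO₄³⁻] = [Ag⁺]^3(6.7×10⁻²)
[Ag⁺]^3 = 6.1×10⁻²³ / (6.7×10⁻²) = 9.1×10⁻²²
[Ag⁺] = 9.7×10⁻⁸ mol L⁻¹

9.7×10⁻⁸ M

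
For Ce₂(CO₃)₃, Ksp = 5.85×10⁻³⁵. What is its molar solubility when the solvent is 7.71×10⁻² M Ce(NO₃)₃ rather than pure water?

7.14×10⁻¹² M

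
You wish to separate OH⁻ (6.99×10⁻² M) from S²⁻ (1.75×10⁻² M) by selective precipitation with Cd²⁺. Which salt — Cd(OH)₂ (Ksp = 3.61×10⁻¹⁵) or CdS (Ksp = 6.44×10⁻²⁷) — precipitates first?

The threshold for precipitation is Q = Ksp.
For Cd(OH)₂: [Cd²⁺] = (Ksp/[OH⁻]^2) = 7.39×10⁻¹³ M
For CdS: [Cd²⁺] = (Ksp/[S²⁻]) = 3.68×10⁻²⁵ M
Since CdS needs less Cd²⁺ to reach saturation, it precipitates first.

CdS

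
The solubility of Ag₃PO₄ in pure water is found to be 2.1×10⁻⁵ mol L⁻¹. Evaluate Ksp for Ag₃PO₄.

Ksp = 5.3×10⁻¹⁸

Ag₃PO₄(s) ⇌ 3 Ag⁺(aq) + PO₄³⁻(aq)
With molar solubility s: [Ag⁺] = 3s, [PO₄³⁻] = s.
Ksp = [Ag⁺]^3[PO₄³⁻] = (3s)^3 · s = 27s^4
Ksp = 27 × (2.1×10⁻⁵)^4 = 5.3×10⁻¹⁸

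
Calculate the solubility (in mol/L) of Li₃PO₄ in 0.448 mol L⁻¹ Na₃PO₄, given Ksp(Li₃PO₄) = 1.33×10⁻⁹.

4.79×10⁻⁴ M

Li₃PO₄(s) ⇌ 3 Li⁺(aq) + PO₄³⁻(aq)
Let s be the solubility of Li₃PO₄ here. The common ion gives [PO₄³⁻] ≈ 0.448 mol L⁻¹, and [Li⁺] = 3s.
Ksp = [Li⁺]^3[PO₄³⁻] = (3s)^3(0.448)
(3s)^3 = 1.33×10⁻⁹ / (0.448) = 2.97×10⁻⁹
s = 4.79×10⁻⁴ mol L⁻¹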